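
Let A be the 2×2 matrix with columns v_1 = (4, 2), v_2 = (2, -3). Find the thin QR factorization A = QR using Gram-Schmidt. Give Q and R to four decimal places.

Q = [[0.8944, 0.4472], [0.4472, -0.8944]], R = [[4.4721, 0.4472], [0.0000, 3.5777]]

v_1 = (4, 2); ‖v_1‖ = 4.4721, so q_1 = (0.8944, 0.4472).
q_1·v_2 = 0.8944·2 + 0.4472·(-3) = 0.4472.
u_2 = v_2 − 0.4472·q_1 = (1.6000, -3.2000).
‖u_2‖ = 3.5777, so q_2 = (0.4472, -0.8944).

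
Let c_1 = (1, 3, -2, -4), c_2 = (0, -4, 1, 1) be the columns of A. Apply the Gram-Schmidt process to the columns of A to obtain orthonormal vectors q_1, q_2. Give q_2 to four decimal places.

q_2 = (0.2236, -0.8199, -0.0745, -0.5217)

q_1 = c_1/‖c_1‖ = (1, 3, -2, -4)/5.4772 = (0.1826, 0.5477, -0.3651, -0.7303).
r_{12} = q_1·c_2 = -3.2863.
u_2 = c_2 + 3.2863·q_1 = (0.6000, -2.2000, -0.2000, -1.4000).
‖u_2‖ = 2.6833, so q_2 = (0.2236, -0.8199, -0.0745, -0.5217).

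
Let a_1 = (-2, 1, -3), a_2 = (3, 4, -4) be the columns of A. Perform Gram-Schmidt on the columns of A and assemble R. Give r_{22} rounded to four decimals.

r_{22} = 5.8187

a_1 = (-2, 1, -3); ‖a_1‖ = 3.7417, so e_1 = (-0.5345, 0.2673, -0.8018).
e_1·a_2 = (-0.5345)·3 + 0.2673·4 + (-0.8018)·(-4) = 2.6726.
u_2 = a_2 − 2.6726·e_1 = (4.4286, 3.2857, -1.8571).
r_{22} = ‖u_2‖ = 5.8187.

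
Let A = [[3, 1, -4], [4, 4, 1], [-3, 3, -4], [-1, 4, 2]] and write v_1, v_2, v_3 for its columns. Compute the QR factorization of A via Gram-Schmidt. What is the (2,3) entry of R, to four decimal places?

v_1 = (3, 4, -3, -1); ‖v_1‖ = 5.9161, so q_1 = (0.5071, 0.6761, -0.5071, -0.1690).
q_1·v_2 = 0.5071·1 + 0.6761·4 + (-0.5071)·3 + (-0.1690)·4 = 1.0142.
u_2 = v_2 − 1.0142·q_1 = (0.4857, 3.3143, 3.5143, 4.1714).
‖u_2‖ = 6.4009, so q_2 = (0.0759, 0.5178, 0.5490, 0.6517).
r_{23} = q_2·v_3 = -0.6785.

r_{23} = -0.6785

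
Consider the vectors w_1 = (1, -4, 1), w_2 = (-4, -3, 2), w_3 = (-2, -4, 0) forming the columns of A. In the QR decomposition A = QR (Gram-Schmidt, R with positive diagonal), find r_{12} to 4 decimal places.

w_1 = (1, -4, 1); ‖w_1‖ = 4.2426, so e_1 = (0.2357, -0.9428, 0.2357).
r_{12} = e_1·w_2 = 2.3570.

r_{12} = 2.3570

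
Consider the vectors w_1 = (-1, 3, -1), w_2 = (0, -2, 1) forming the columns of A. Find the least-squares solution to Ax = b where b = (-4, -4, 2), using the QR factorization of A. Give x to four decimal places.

x = (3.3333, 6.6667)

q_1 = w_1/‖w_1‖ = (-1, 3, -1)/3.3166 = (-0.3015, 0.9045, -0.3015).
r_{12} = q_1·w_2 = -2.1106.
u_2 = w_2 + 2.1106·q_1 = (-0.6364, -0.0909, 0.3636).
‖u_2‖ = 0.7385, so q_2 = (-0.8616, -0.1231, 0.4924).
Qᵀb = (-3.0151, 4.9237).
Back-substitute: x_2 = 4.9237/0.7385 = 6.6667.
x_1 = (-3.0151 + 2.1106·6.6667)/3.3166 = 3.3333.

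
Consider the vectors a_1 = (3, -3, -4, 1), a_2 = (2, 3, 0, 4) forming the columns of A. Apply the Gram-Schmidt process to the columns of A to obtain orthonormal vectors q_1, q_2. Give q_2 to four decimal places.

q_1 = a_1/‖a_1‖ = (3, -3, -4, 1)/5.9161 = (0.5071, -0.5071, -0.6761, 0.1690).
r_{12} = q_1·a_2 = 0.1690.
u_2 = a_2 − 0.1690·q_1 = (1.9143, 3.0857, 0.1143, 3.9714).
‖u_2‖ = 5.3825, so q_2 = (0.3556, 0.5733, 0.0212, 0.7378).

q_2 = (0.3556, 0.5733, 0.0212, 0.7378)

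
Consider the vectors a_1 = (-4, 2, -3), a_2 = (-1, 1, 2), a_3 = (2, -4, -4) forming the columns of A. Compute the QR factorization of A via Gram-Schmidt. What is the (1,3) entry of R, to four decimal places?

a_1 = (-4, 2, -3); ‖a_1‖ = 5.3852, so e_1 = (-0.7428, 0.3714, -0.5571).
r_{13} = e_1·a_3 = -0.7428.

r_{13} = -0.7428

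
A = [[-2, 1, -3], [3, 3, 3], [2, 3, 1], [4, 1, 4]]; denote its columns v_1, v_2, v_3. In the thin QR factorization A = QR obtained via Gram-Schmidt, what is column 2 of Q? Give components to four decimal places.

e_2 = (0.6055, 0.4338, 0.5874, -0.3163)

e_1 = v_1/‖v_1‖ = (-2, 3, 2, 4)/5.7446 = (-0.3482, 0.5222, 0.3482, 0.6963).
r_{12} = e_1·v_2 = 2.9593.
u_2 = v_2 − 2.9593·e_1 = (2.0303, 1.4545, 1.9697, -1.0606).
‖u_2‖ = 3.3530, so e_2 = (0.6055, 0.4338, 0.5874, -0.3163).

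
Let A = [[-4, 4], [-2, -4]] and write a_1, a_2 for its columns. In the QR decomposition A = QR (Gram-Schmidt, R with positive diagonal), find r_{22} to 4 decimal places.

e_1 = a_1/‖a_1‖ = (-4, -2)/4.4721 = (-0.8944, -0.4472).
r_{12} = e_1·a_2 = -1.7889.
u_2 = a_2 + 1.7889·e_1 = (2.4000, -4.8000).
r_{22} = ‖u_2‖ = 5.3666.

r_{22} = 5.3666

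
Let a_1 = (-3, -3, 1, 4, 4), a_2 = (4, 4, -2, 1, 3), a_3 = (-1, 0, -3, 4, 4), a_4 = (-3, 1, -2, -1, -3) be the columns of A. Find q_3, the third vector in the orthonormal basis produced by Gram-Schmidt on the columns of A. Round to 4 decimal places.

q_3 = (-0.3416, 0.0006, -0.9010, 0.1734, -0.2038)

q_1 = a_1/‖a_1‖ = (-3, -3, 1, 4, 4)/7.1414 = (-0.4201, -0.4201, 0.1400, 0.5601, 0.5601).
r_{12} = q_1·a_2 = -1.4003.
u_2 = a_2 + 1.4003·q_1 = (3.4118, 3.4118, -1.8039, 1.7843, 3.7843).
‖u_2‖ = 6.6362, so q_2 = (0.5141, 0.5141, -0.2718, 0.2689, 0.5703).
r_{13} = q_1·a_3 = 4.4809; r_{23} = q_2·a_3 = 3.6579.
u_3 = a_3 − 4.4809·q_1 − 3.6579·q_2 = (-0.9982, 0.0018, -2.6331, 0.5067, -0.5957).
‖u_3‖ = 2.9226, so q_3 = (-0.3416, 0.0006, -0.9010, 0.1734, -0.2038).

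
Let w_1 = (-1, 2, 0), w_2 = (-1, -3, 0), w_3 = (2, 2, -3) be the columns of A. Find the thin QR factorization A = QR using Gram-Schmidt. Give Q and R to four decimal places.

Q = [[-0.4472, -0.8944, 0.0000], [0.8944, -0.4472, 0.0000], [0.0000, 0.0000, -1.0000]], R = [[2.2361, -2.2361, 0.8944], [0.0000, 2.2361, -2.6833], [0.0000, 0.0000, 3.0000]]

e_1 = w_1/‖w_1‖ = (-1, 2, 0)/2.2361 = (-0.4472, 0.8944, 0.0000).
r_{12} = e_1·w_2 = -2.2361.
u_2 = w_2 + 2.2361·e_1 = (-2.0000, -1.0000, 0.0000).
‖u_2‖ = 2.2361, so e_2 = (-0.8944, -0.4472, 0.0000).
r_{13} = e_1·w_3 = 0.8944; r_{23} = e_2·w_3 = -2.6833.
u_3 = w_3 − 0.8944·e_1 + 2.6833·e_2 = (0.0000, 0.0000, -3.0000).
‖u_3‖ = 3.0000, so e_3 = (0.0000, 0.0000, -1.0000).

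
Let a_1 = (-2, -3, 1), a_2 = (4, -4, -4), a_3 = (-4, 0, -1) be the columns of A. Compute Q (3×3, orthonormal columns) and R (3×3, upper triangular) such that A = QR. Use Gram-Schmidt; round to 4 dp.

a_1 = (-2, -3, 1); ‖a_1‖ = 3.7417, so q_1 = (-0.5345, -0.8018, 0.2673).
q_1·a_2 = (-0.5345)·4 + (-0.8018)·(-4) + 0.2673·(-4) = 0.0000.
u_2 = a_2 + 0.0000·q_1 = (4.0000, -4.0000, -4.0000).
‖u_2‖ = 6.9282, so q_2 = (0.5774, -0.5774, -0.5774).
q_1·a_3 = (-0.5345)·(-4) + (-0.8018)·0 + 0.2673·(-1) = 1.8708; q_2·a_3 = 0.5774·(-4) + (-0.5774)·0 + (-0.5774)·(-1) = -1.7321.
u_3 = a_3 − 1.8708·q_1 + 1.7321·q_2 = (-2.0000, 0.5000, -2.5000).
‖u_3‖ = 3.2404, so q_3 = (-0.6172, 0.1543, -0.7715).

Q = [[-0.5345, 0.5774, -0.6172], [-0.8018, -0.5774, 0.1543], [0.2673, -0.5774, -0.7715]], R = [[3.7417, 0.0000, 1.8708], [0.0000, 6.9282, -1.7321], [0.0000, 0.0000, 3.2404]]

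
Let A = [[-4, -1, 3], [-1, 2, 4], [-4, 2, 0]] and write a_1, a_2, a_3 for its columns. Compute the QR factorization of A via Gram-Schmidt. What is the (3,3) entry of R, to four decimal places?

e_1 = a_1/‖a_1‖ = (-4, -1, -4)/5.7446 = (-0.6963, -0.1741, -0.6963).
r_{12} = e_1·a_2 = -1.0445.
u_2 = a_2 + 1.0445·e_1 = (-1.7273, 1.8182, 1.2727).
‖u_2‖ = 2.8123, so e_2 = (-0.6142, 0.6465, 0.4526).
r_{13} = e_1·a_3 = -2.7852; r_{23} = e_2·a_3 = 0.7435.
u_3 = a_3 + 2.7852·e_1 − 0.7435·e_2 = (1.5172, 3.0345, -2.2759).
r_{33} = ‖u_3‖ = 4.0853.

r_{33} = 4.0853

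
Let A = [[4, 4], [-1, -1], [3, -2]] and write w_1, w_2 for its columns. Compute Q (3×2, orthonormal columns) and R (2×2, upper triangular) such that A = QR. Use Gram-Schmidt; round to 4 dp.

Q = [[0.7845, 0.5708], [-0.1961, -0.1427], [0.5883, -0.8086]], R = [[5.0990, 2.1573], [0.0000, 4.0430]]

w_1 = (4, -1, 3); ‖w_1‖ = 5.0990, so e_1 = (0.7845, -0.1961, 0.5883).
e_1·w_2 = 0.7845·4 + (-0.1961)·(-1) + 0.5883·(-2) = 2.1573.
u_2 = w_2 − 2.1573·e_1 = (2.3077, -0.5769, -3.2692).
‖u_2‖ = 4.0430, so e_2 = (0.5708, -0.1427, -0.8086).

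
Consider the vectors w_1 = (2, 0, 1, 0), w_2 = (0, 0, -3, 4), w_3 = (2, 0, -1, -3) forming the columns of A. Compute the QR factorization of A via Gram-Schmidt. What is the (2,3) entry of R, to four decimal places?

w_1 = (2, 0, 1, 0); ‖w_1‖ = 2.2361, so q_1 = (0.8944, 0.0000, 0.4472, 0.0000).
q_1·w_2 = 0.8944·0 + 0.0000·0 + 0.4472·(-3) + 0.0000·4 = -1.3416.
u_2 = w_2 + 1.3416·q_1 = (1.2000, 0.0000, -2.4000, 4.0000).
‖u_2‖ = 4.8166, so q_2 = (0.2491, 0.0000, -0.4983, 0.8305).
r_{23} = q_2·w_3 = -1.4948.

r_{23} = -1.4948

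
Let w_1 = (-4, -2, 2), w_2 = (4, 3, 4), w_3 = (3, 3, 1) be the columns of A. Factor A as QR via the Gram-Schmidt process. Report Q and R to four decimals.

Q = [[-0.8165, 0.2909, -0.4987], [-0.4082, 0.3200, 0.8550], [0.4082, 0.9017, -0.1425]], R = [[4.8990, -2.8577, -3.2660], [0.0000, 5.7300, 2.7341], [0.0000, 0.0000, 0.9262]]

q_1 = w_1/‖w_1‖ = (-4, -2, 2)/4.8990 = (-0.8165, -0.4082, 0.4082).
r_{12} = q_1·w_2 = -2.8577.
u_2 = w_2 + 2.8577·q_1 = (1.6667, 1.8333, 5.1667).
‖u_2‖ = 5.7300, so q_2 = (0.2909, 0.3200, 0.9017).
r_{13} = q_1·w_3 = -3.2660; r_{23} = q_2·w_3 = 2.7341.
u_3 = w_3 + 3.2660·q_1 − 2.7341·q_2 = (-0.4619, 0.7919, -0.1320).
‖u_3‖ = 0.9262, so q_3 = (-0.4987, 0.8550, -0.1425).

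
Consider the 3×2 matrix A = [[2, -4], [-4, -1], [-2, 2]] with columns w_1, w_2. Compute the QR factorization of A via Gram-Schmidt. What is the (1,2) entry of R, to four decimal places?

r_{12} = -1.6330

e_1 = w_1/‖w_1‖ = (2, -4, -2)/4.8990 = (0.4082, -0.8165, -0.4082).
r_{12} = e_1·w_2 = -1.6330.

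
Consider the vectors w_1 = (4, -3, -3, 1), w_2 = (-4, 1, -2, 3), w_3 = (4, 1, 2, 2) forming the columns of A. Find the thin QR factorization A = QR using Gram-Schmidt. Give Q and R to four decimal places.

q_1 = w_1/‖w_1‖ = (4, -3, -3, 1)/5.9161 = (0.6761, -0.5071, -0.5071, 0.1690).
r_{12} = q_1·w_2 = -1.6903.
u_2 = w_2 + 1.6903·q_1 = (-2.8571, 0.1429, -2.8571, 3.2857).
‖u_2‖ = 5.2099, so q_2 = (-0.5484, 0.0274, -0.5484, 0.6307).
r_{13} = q_1·w_3 = 1.5213; r_{23} = q_2·w_3 = -2.0017.
u_3 = w_3 − 1.5213·q_1 + 2.0017·q_2 = (1.8737, 1.8263, 1.6737, 3.0053).
‖u_3‖ = 4.3219, so q_3 = (0.4335, 0.4226, 0.3873, 0.6954).

Q = [[0.6761, -0.5484, 0.4335], [-0.5071, 0.0274, 0.4226], [-0.5071, -0.5484, 0.3873], [0.1690, 0.6307, 0.6954]], R = [[5.9161, -1.6903, 1.5213], [0.0000, 5.2099, -2.0017], [0.0000, 0.0000, 4.3219]]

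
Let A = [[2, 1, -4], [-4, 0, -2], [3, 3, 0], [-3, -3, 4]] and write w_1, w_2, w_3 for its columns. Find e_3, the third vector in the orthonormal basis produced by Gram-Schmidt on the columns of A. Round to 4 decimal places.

e_3 = (-0.7456, -0.1864, 0.5592, 0.3107)

w_1 = (2, -4, 3, -3); ‖w_1‖ = 6.1644, so e_1 = (0.3244, -0.6489, 0.4867, -0.4867).
e_1·w_2 = 0.3244·1 + (-0.6489)·0 + 0.4867·3 + (-0.4867)·(-3) = 3.2444.
u_2 = w_2 − 3.2444·e_1 = (-0.0526, 2.1053, 1.4211, -1.4211).
‖u_2‖ = 2.9110, so e_2 = (-0.0181, 0.7232, 0.4882, -0.4882).
e_1·w_3 = 0.3244·(-4) + (-0.6489)·(-2) + 0.4867·0 + (-0.4867)·4 = -1.9467; e_2·w_3 = (-0.0181)·(-4) + 0.7232·(-2) + 0.4882·0 + (-0.4882)·4 = -3.3268.
u_3 = w_3 + 1.9467·e_1 + 3.3268·e_2 = (-3.4286, -0.8571, 2.5714, 1.4286).
‖u_3‖ = 4.5981, so e_3 = (-0.7456, -0.1864, 0.5592, 0.3107).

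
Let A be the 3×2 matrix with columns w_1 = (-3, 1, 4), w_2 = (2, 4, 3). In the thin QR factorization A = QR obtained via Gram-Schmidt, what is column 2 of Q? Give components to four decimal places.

e_2 = (0.6288, 0.7209, 0.2914)

w_1 = (-3, 1, 4); ‖w_1‖ = 5.0990, so e_1 = (-0.5883, 0.1961, 0.7845).
e_1·w_2 = (-0.5883)·2 + 0.1961·4 + 0.7845·3 = 1.9612.
u_2 = w_2 − 1.9612·e_1 = (3.1538, 3.6154, 1.4615).
‖u_2‖ = 5.0154, so e_2 = (0.6288, 0.7209, 0.2914).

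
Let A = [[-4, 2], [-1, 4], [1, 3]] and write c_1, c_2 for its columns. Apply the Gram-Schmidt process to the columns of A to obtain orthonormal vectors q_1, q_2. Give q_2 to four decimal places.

q_2 = (0.0000, 0.7071, 0.7071)

c_1 = (-4, -1, 1); ‖c_1‖ = 4.2426, so q_1 = (-0.9428, -0.2357, 0.2357).
q_1·c_2 = (-0.9428)·2 + (-0.2357)·4 + 0.2357·3 = -2.1213.
u_2 = c_2 + 2.1213·q_1 = (0.0000, 3.5000, 3.5000).
‖u_2‖ = 4.9497, so q_2 = (0.0000, 0.7071, 0.7071).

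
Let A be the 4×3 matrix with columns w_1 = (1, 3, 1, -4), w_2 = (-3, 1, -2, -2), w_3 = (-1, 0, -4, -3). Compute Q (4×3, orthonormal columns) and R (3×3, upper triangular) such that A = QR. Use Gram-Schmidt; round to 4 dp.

w_1 = (1, 3, 1, -4); ‖w_1‖ = 5.1962, so e_1 = (0.1925, 0.5774, 0.1925, -0.7698).
e_1·w_2 = 0.1925·(-3) + 0.5774·1 + 0.1925·(-2) + (-0.7698)·(-2) = 1.1547.
u_2 = w_2 − 1.1547·e_1 = (-3.2222, 0.3333, -2.2222, -1.1111).
‖u_2‖ = 4.0825, so e_2 = (-0.7893, 0.0816, -0.5443, -0.2722).
e_1·w_3 = 0.1925·(-1) + 0.5774·0 + 0.1925·(-4) + (-0.7698)·(-3) = 1.3472; e_2·w_3 = (-0.7893)·(-1) + 0.0816·0 + (-0.5443)·(-4) + (-0.2722)·(-3) = 3.7831.
u_3 = w_3 − 1.3472·e_1 − 3.7831·e_2 = (1.7267, -1.0867, -2.2000, -0.9333).
‖u_3‖ = 3.1422, so e_3 = (0.5495, -0.3458, -0.7001, -0.2970).

Q = [[0.1925, -0.7893, 0.5495], [0.5774, 0.0816, -0.3458], [0.1925, -0.5443, -0.7001], [-0.7698, -0.2722, -0.2970]], R = [[5.1962, 1.1547, 1.3472], [0.0000, 4.0825, 3.7831], [0.0000, 0.0000, 3.1422]]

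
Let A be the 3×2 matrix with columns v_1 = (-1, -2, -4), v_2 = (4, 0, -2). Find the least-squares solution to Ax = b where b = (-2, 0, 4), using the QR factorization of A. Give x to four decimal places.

x = (-0.5347, -0.6931)

e_1 = v_1/‖v_1‖ = (-1, -2, -4)/4.5826 = (-0.2182, -0.4364, -0.8729).
r_{12} = e_1·v_2 = 0.8729.
u_2 = v_2 − 0.8729·e_1 = (4.1905, 0.3810, -1.2381).
‖u_2‖ = 4.3861, so e_2 = (0.9554, 0.0869, -0.2823).
Qᵀb = (-3.0551, -3.0399).
Back-substitute: x_2 = -3.0399/4.3861 = -0.6931.
x_1 = (-3.0551 − 0.8729·(-0.6931))/4.5826 = -0.5347.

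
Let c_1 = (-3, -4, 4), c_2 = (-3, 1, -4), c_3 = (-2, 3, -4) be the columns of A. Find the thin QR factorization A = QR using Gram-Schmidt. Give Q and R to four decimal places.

c_1 = (-3, -4, 4); ‖c_1‖ = 6.4031, so e_1 = (-0.4685, -0.6247, 0.6247).
e_1·c_2 = (-0.4685)·(-3) + (-0.6247)·1 + 0.6247·(-4) = -1.7179.
u_2 = c_2 + 1.7179·e_1 = (-3.8049, -0.0732, -2.9268).
‖u_2‖ = 4.8009, so e_2 = (-0.7925, -0.0152, -0.6096).
e_1·c_3 = (-0.4685)·(-2) + (-0.6247)·3 + 0.6247·(-4) = -3.4358; e_2·c_3 = (-0.7925)·(-2) + (-0.0152)·3 + (-0.6096)·(-4) = 3.9779.
u_3 = c_3 + 3.4358·e_1 − 3.9779·e_2 = (-0.4571, 0.9143, 0.5714).
‖u_3‖ = 1.1711, so e_3 = (-0.3904, 0.7807, 0.4880).

Q = [[-0.4685, -0.7925, -0.3904], [-0.6247, -0.0152, 0.7807], [0.6247, -0.6096, 0.4880]], R = [[6.4031, -1.7179, -3.4358], [0.0000, 4.8009, 3.9779], [0.0000, 0.0000, 1.1711]]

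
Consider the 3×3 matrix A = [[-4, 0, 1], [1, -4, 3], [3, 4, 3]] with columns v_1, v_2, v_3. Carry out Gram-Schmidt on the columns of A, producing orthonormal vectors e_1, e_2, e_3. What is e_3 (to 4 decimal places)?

e_3 = (0.5774, 0.5774, 0.5774)

v_1 = (-4, 1, 3); ‖v_1‖ = 5.0990, so e_1 = (-0.7845, 0.1961, 0.5883).
e_1·v_2 = (-0.7845)·0 + 0.1961·(-4) + 0.5883·4 = 1.5689.
u_2 = v_2 − 1.5689·e_1 = (1.2308, -4.3077, 3.0769).
‖u_2‖ = 5.4349, so e_2 = (0.2265, -0.7926, 0.5661).
e_1·v_3 = (-0.7845)·1 + 0.1961·3 + 0.5883·3 = 1.5689; e_2·v_3 = 0.2265·1 + (-0.7926)·3 + 0.5661·3 = -0.4529.
u_3 = v_3 − 1.5689·e_1 + 0.4529·e_2 = (2.3333, 2.3333, 2.3333).
‖u_3‖ = 4.0415, so e_3 = (0.5774, 0.5774, 0.5774).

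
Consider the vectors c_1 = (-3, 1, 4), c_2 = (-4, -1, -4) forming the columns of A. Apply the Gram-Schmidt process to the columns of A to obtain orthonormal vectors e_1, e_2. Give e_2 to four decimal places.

e_2 = (-0.8086, -0.1427, -0.5708)

e_1 = c_1/‖c_1‖ = (-3, 1, 4)/5.0990 = (-0.5883, 0.1961, 0.7845).
r_{12} = e_1·c_2 = -0.9806.
u_2 = c_2 + 0.9806·e_1 = (-4.5769, -0.8077, -3.2308).
‖u_2‖ = 5.6603, so e_2 = (-0.8086, -0.1427, -0.5708).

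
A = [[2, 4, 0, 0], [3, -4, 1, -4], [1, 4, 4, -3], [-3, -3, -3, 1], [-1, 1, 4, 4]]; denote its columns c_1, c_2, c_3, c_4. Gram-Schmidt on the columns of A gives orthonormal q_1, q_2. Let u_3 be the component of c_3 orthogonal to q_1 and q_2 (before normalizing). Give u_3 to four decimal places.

c_1 = (2, 3, 1, -3, -1); ‖c_1‖ = 4.8990, so q_1 = (0.4082, 0.6124, 0.2041, -0.6124, -0.2041).
q_1·c_2 = 0.4082·4 + 0.6124·(-4) + 0.2041·4 + (-0.6124)·(-3) + (-0.2041)·1 = 1.6330.
u_2 = c_2 − 1.6330·q_1 = (3.3333, -5.0000, 3.6667, -2.0000, 1.3333).
‖u_2‖ = 7.4386, so q_2 = (0.4481, -0.6722, 0.4929, -0.2689, 0.1792).
q_1·c_3 = 0.4082·0 + 0.6124·1 + 0.2041·4 + (-0.6124)·(-3) + (-0.2041)·4 = 2.4495; q_2·c_3 = 0.4481·0 + (-0.6722)·1 + 0.4929·4 + (-0.2689)·(-3) + 0.1792·4 = 2.8231.
u_3 = c_3 − 2.4495·q_1 − 2.8231·q_2 = (-2.2651, 1.3976, 2.1084, -0.7410, 3.9940).

u_3 = (-2.2651, 1.3976, 2.1084, -0.7410, 3.9940)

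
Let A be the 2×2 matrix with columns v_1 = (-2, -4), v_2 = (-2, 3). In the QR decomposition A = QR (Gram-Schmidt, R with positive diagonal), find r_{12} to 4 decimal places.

r_{12} = -1.7889

v_1 = (-2, -4); ‖v_1‖ = 4.4721, so e_1 = (-0.4472, -0.8944).
r_{12} = e_1·v_2 = -1.7889.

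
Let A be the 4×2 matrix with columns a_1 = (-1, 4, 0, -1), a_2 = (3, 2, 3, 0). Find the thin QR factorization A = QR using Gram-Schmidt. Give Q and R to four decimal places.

a_1 = (-1, 4, 0, -1); ‖a_1‖ = 4.2426, so q_1 = (-0.2357, 0.9428, 0.0000, -0.2357).
q_1·a_2 = (-0.2357)·3 + 0.9428·2 + 0.0000·3 + (-0.2357)·0 = 1.1785.
u_2 = a_2 − 1.1785·q_1 = (3.2778, 0.8889, 3.0000, 0.2778).
‖u_2‖ = 4.5399, so q_2 = (0.7220, 0.1958, 0.6608, 0.0612).

Q = [[-0.2357, 0.7220], [0.9428, 0.1958], [0.0000, 0.6608], [-0.2357, 0.0612]], R = [[4.2426, 1.1785], [0.0000, 4.5399]]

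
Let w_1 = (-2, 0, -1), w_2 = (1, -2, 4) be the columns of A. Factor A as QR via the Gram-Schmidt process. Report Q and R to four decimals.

Q = [[-0.8944, -0.3769], [0.0000, -0.5384], [-0.4472, 0.7537]], R = [[2.2361, -2.6833], [0.0000, 3.7148]]

w_1 = (-2, 0, -1); ‖w_1‖ = 2.2361, so q_1 = (-0.8944, 0.0000, -0.4472).
q_1·w_2 = (-0.8944)·1 + 0.0000·(-2) + (-0.4472)·4 = -2.6833.
u_2 = w_2 + 2.6833·q_1 = (-1.4000, -2.0000, 2.8000).
‖u_2‖ = 3.7148, so q_2 = (-0.3769, -0.5384, 0.7537).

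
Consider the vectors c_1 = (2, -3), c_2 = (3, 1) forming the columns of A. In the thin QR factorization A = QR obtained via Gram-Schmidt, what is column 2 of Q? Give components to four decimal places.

q_2 = (0.8321, 0.5547)

c_1 = (2, -3); ‖c_1‖ = 3.6056, so q_1 = (0.5547, -0.8321).
q_1·c_2 = 0.5547·3 + (-0.8321)·1 = 0.8321.
u_2 = c_2 − 0.8321·q_1 = (2.5385, 1.6923).
‖u_2‖ = 3.0509, so q_2 = (0.8321, 0.5547).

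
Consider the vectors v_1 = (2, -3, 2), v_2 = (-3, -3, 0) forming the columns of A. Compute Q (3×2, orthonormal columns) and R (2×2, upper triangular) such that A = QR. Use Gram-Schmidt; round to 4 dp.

Q = [[0.4851, -0.8022], [-0.7276, -0.5911], [0.4851, -0.0844]], R = [[4.1231, 0.7276], [0.0000, 4.1798]]

q_1 = v_1/‖v_1‖ = (2, -3, 2)/4.1231 = (0.4851, -0.7276, 0.4851).
r_{12} = q_1·v_2 = 0.7276.
u_2 = v_2 − 0.7276·q_1 = (-3.3529, -2.4706, -0.3529).
‖u_2‖ = 4.1798, so q_2 = (-0.8022, -0.5911, -0.0844).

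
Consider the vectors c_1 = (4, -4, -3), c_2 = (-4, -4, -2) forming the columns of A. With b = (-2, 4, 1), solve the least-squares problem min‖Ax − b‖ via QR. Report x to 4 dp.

x = (-0.6333, -0.1722)

q_1 = c_1/‖c_1‖ = (4, -4, -3)/6.4031 = (0.6247, -0.6247, -0.4685).
r_{12} = q_1·c_2 = 0.9370.
u_2 = c_2 − 0.9370·q_1 = (-4.5854, -3.4146, -1.5610).
‖u_2‖ = 5.9264, so q_2 = (-0.7737, -0.5762, -0.2634).
Qᵀb = (-4.2167, -1.0207).
Back-substitute: x_2 = -1.0207/5.9264 = -0.1722.
x_1 = (-4.2167 − 0.9370·(-0.1722))/6.4031 = -0.6333.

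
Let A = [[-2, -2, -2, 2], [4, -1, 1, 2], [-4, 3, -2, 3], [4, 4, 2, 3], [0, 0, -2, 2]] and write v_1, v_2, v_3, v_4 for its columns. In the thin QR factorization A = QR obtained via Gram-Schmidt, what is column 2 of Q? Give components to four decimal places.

q_1 = v_1/‖v_1‖ = (-2, 4, -4, 4, 0)/7.2111 = (-0.2774, 0.5547, -0.5547, 0.5547, 0.0000).
r_{12} = q_1·v_2 = 0.5547.
u_2 = v_2 − 0.5547·q_1 = (-1.8462, -1.3077, 3.3077, 3.6923, 0.0000).
‖u_2‖ = 5.4491, so q_2 = (-0.3388, -0.2400, 0.6070, 0.6776, 0.0000).

q_2 = (-0.3388, -0.2400, 0.6070, 0.6776, 0.0000)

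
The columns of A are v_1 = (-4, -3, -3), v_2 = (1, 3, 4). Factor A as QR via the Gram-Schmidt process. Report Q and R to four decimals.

Q = [[-0.6860, -0.7033], [-0.5145, 0.2877], [-0.5145, 0.6500]], R = [[5.8310, -4.2875], [0.0000, 2.7600]]

v_1 = (-4, -3, -3); ‖v_1‖ = 5.8310, so e_1 = (-0.6860, -0.5145, -0.5145).
e_1·v_2 = (-0.6860)·1 + (-0.5145)·3 + (-0.5145)·4 = -4.2875.
u_2 = v_2 + 4.2875·e_1 = (-1.9412, 0.7941, 1.7941).
‖u_2‖ = 2.7600, so e_2 = (-0.7033, 0.2877, 0.6500).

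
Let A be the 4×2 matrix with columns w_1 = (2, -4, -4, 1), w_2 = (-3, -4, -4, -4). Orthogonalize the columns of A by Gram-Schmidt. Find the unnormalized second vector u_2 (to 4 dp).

w_1 = (2, -4, -4, 1); ‖w_1‖ = 6.0828, so q_1 = (0.3288, -0.6576, -0.6576, 0.1644).
q_1·w_2 = 0.3288·(-3) + (-0.6576)·(-4) + (-0.6576)·(-4) + 0.1644·(-4) = 3.6168.
u_2 = w_2 − 3.6168·q_1 = (-4.1892, -1.6216, -1.6216, -4.5946).

u_2 = (-4.1892, -1.6216, -1.6216, -4.5946)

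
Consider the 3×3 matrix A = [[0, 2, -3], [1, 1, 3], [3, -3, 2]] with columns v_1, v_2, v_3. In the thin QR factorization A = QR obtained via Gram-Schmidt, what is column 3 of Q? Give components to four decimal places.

e_3 = (-0.6882, 0.6882, -0.2294)

e_1 = v_1/‖v_1‖ = (0, 1, 3)/3.1623 = (0.0000, 0.3162, 0.9487).
r_{12} = e_1·v_2 = -2.5298.
u_2 = v_2 + 2.5298·e_1 = (2.0000, 1.8000, -0.6000).
‖u_2‖ = 2.7568, so e_2 = (0.7255, 0.6529, -0.2176).
r_{13} = e_1·v_3 = 2.8460; r_{23} = e_2·v_3 = -0.6529.
u_3 = v_3 − 2.8460·e_1 + 0.6529·e_2 = (-2.5263, 2.5263, -0.8421).
‖u_3‖ = 3.6707, so e_3 = (-0.6882, 0.6882, -0.2294).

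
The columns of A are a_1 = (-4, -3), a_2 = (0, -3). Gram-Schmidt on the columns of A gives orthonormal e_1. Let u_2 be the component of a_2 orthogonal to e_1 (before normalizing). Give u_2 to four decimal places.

a_1 = (-4, -3); ‖a_1‖ = 5.0000, so e_1 = (-0.8000, -0.6000).
e_1·a_2 = (-0.8000)·0 + (-0.6000)·(-3) = 1.8000.
u_2 = a_2 − 1.8000·e_1 = (1.4400, -1.9200).

u_2 = (1.4400, -1.9200)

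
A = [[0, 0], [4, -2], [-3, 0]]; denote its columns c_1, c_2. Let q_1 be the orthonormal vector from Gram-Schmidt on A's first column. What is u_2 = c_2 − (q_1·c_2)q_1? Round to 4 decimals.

c_1 = (0, 4, -3); ‖c_1‖ = 5.0000, so q_1 = (0.0000, 0.8000, -0.6000).
q_1·c_2 = 0.0000·0 + 0.8000·(-2) + (-0.6000)·0 = -1.6000.
u_2 = c_2 + 1.6000·q_1 = (0.0000, -0.7200, -0.9600).

u_2 = (0.0000, -0.7200, -0.9600)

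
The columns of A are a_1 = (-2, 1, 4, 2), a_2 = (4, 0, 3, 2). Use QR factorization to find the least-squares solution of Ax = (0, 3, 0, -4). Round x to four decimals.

x = (-0.1225, -0.2421)

a_1 = (-2, 1, 4, 2); ‖a_1‖ = 5.0000, so e_1 = (-0.4000, 0.2000, 0.8000, 0.4000).
e_1·a_2 = (-0.4000)·4 + 0.2000·0 + 0.8000·3 + 0.4000·2 = 1.6000.
u_2 = a_2 − 1.6000·e_1 = (4.6400, -0.3200, 1.7200, 1.3600).
‖u_2‖ = 5.1420, so e_2 = (0.9024, -0.0622, 0.3345, 0.2645).
Qᵀb = (-1.0000, -1.2447).
Back-substitute: x_2 = -1.2447/5.1420 = -0.2421.
x_1 = (-1.0000 − 1.6000·(-0.2421))/5.0000 = -0.1225.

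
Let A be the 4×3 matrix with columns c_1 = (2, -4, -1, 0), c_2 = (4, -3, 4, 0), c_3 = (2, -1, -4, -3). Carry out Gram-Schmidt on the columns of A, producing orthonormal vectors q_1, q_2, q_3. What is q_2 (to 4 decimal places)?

c_1 = (2, -4, -1, 0); ‖c_1‖ = 4.5826, so q_1 = (0.4364, -0.8729, -0.2182, 0.0000).
q_1·c_2 = 0.4364·4 + (-0.8729)·(-3) + (-0.2182)·4 + 0.0000·0 = 3.4915.
u_2 = c_2 − 3.4915·q_1 = (2.4762, 0.0476, 4.7619, 0.0000).
‖u_2‖ = 5.3675, so q_2 = (0.4613, 0.0089, 0.8872, 0.0000).

q_2 = (0.4613, 0.0089, 0.8872, 0.0000)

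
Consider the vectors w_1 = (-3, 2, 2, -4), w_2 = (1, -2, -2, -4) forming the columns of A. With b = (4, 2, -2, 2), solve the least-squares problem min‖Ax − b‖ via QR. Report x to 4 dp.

x = (-0.6000, -0.0400)

w_1 = (-3, 2, 2, -4); ‖w_1‖ = 5.7446, so q_1 = (-0.5222, 0.3482, 0.3482, -0.6963).
q_1·w_2 = (-0.5222)·1 + 0.3482·(-2) + 0.3482·(-2) + (-0.6963)·(-4) = 0.8704.
u_2 = w_2 − 0.8704·q_1 = (1.4545, -2.3030, -2.3030, -3.3939).
‖u_2‖ = 4.9237, so q_2 = (0.2954, -0.4677, -0.4677, -0.6893).
Qᵀb = (-3.4816, -0.1969).
Back-substitute: x_2 = -0.1969/4.9237 = -0.0400.
x_1 = (-3.4816 − 0.8704·(-0.0400))/5.7446 = -0.6000.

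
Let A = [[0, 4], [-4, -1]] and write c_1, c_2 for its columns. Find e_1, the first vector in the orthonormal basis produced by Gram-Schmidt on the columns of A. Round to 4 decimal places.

c_1 = (0, -4); ‖c_1‖ = 4.0000, so e_1 = (0.0000, -1.0000).

e_1 = (0.0000, -1.0000)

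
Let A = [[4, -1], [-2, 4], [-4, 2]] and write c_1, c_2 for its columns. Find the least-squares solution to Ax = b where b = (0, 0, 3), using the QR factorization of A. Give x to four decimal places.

c_1 = (4, -2, -4); ‖c_1‖ = 6.0000, so q_1 = (0.6667, -0.3333, -0.6667).
q_1·c_2 = 0.6667·(-1) + (-0.3333)·4 + (-0.6667)·2 = -3.3333.
u_2 = c_2 + 3.3333·q_1 = (1.2222, 2.8889, -0.2222).
‖u_2‖ = 3.1447, so q_2 = (0.3887, 0.9187, -0.0707).
Qᵀb = (-2.0000, -0.2120).
Back-substitute: x_2 = -0.2120/3.1447 = -0.0674.
x_1 = (-2.0000 + 3.3333·(-0.0674))/6.0000 = -0.3708.

x = (-0.3708, -0.0674)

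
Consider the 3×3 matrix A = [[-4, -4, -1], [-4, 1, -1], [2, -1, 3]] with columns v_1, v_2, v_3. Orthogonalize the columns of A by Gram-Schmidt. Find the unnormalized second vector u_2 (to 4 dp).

v_1 = (-4, -4, 2); ‖v_1‖ = 6.0000, so q_1 = (-0.6667, -0.6667, 0.3333).
q_1·v_2 = (-0.6667)·(-4) + (-0.6667)·1 + 0.3333·(-1) = 1.6667.
u_2 = v_2 − 1.6667·q_1 = (-2.8889, 2.1111, -1.5556).

u_2 = (-2.8889, 2.1111, -1.5556)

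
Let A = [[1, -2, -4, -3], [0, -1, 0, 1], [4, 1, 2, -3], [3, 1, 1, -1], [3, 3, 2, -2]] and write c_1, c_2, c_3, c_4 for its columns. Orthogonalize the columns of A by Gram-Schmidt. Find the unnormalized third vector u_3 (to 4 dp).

u_3 = (-1.6484, 1.1346, 1.1951, 0.1126, -1.1566)

c_1 = (1, 0, 4, 3, 3); ‖c_1‖ = 5.9161, so e_1 = (0.1690, 0.0000, 0.6761, 0.5071, 0.5071).
e_1·c_2 = 0.1690·(-2) + 0.0000·(-1) + 0.6761·1 + 0.5071·1 + 0.5071·3 = 2.3664.
u_2 = c_2 − 2.3664·e_1 = (-2.4000, -1.0000, -0.6000, -0.2000, 1.8000).
‖u_2‖ = 3.2249, so e_2 = (-0.7442, -0.3101, -0.1861, -0.0620, 0.5582).
e_1·c_3 = 0.1690·(-4) + 0.0000·0 + 0.6761·2 + 0.5071·1 + 0.5071·2 = 2.1974; e_2·c_3 = (-0.7442)·(-4) + (-0.3101)·0 + (-0.1861)·2 + (-0.0620)·1 + 0.5582·2 = 3.6590.
u_3 = c_3 − 2.1974·e_1 − 3.6590·e_2 = (-1.6484, 1.1346, 1.1951, 0.1126, -1.1566).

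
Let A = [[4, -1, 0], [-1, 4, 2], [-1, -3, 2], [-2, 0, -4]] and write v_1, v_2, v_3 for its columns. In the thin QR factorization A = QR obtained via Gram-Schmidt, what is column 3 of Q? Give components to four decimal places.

v_1 = (4, -1, -1, -2); ‖v_1‖ = 4.6904, so e_1 = (0.8528, -0.2132, -0.2132, -0.4264).
e_1·v_2 = 0.8528·(-1) + (-0.2132)·4 + (-0.2132)·(-3) + (-0.4264)·0 = -1.0660.
u_2 = v_2 + 1.0660·e_1 = (-0.0909, 3.7727, -3.2273, -0.4545).
‖u_2‖ = 4.9863, so e_2 = (-0.0182, 0.7566, -0.6472, -0.0912).
e_1·v_3 = 0.8528·0 + (-0.2132)·2 + (-0.2132)·2 + (-0.4264)·(-4) = 0.8528; e_2·v_3 = (-0.0182)·0 + 0.7566·2 + (-0.6472)·2 + (-0.0912)·(-4) = 0.5834.
u_3 = v_3 − 0.8528·e_1 − 0.5834·e_2 = (-0.7166, 1.7404, 2.5594, -3.5832).
‖u_3‖ = 4.7888, so e_3 = (-0.1496, 0.3634, 0.5345, -0.7482).

e_3 = (-0.1496, 0.3634, 0.5345, -0.7482)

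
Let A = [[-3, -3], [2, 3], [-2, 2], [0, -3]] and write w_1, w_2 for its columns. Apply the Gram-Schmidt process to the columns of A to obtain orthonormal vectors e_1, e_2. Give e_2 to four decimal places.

e_2 = (-0.2167, 0.3491, 0.6741, -0.6139)

w_1 = (-3, 2, -2, 0); ‖w_1‖ = 4.1231, so e_1 = (-0.7276, 0.4851, -0.4851, 0.0000).
e_1·w_2 = (-0.7276)·(-3) + 0.4851·3 + (-0.4851)·2 + 0.0000·(-3) = 2.6679.
u_2 = w_2 − 2.6679·e_1 = (-1.0588, 1.7059, 3.2941, -3.0000).
‖u_2‖ = 4.8870, so e_2 = (-0.2167, 0.3491, 0.6741, -0.6139).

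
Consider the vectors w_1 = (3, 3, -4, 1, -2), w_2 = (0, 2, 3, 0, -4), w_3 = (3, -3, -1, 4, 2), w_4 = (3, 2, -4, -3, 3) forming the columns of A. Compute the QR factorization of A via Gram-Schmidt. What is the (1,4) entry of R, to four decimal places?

r_{14} = 3.5228

w_1 = (3, 3, -4, 1, -2); ‖w_1‖ = 6.2450, so e_1 = (0.4804, 0.4804, -0.6405, 0.1601, -0.3203).
r_{14} = e_1·w_4 = 3.5228.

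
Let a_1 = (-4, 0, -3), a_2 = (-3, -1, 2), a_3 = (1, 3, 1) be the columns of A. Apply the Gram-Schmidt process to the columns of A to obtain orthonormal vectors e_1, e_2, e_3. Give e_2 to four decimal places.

e_2 = (-0.5756, -0.2822, 0.7675)

e_1 = a_1/‖a_1‖ = (-4, 0, -3)/5.0000 = (-0.8000, 0.0000, -0.6000).
r_{12} = e_1·a_2 = 1.2000.
u_2 = a_2 − 1.2000·e_1 = (-2.0400, -1.0000, 2.7200).
‖u_2‖ = 3.5440, so e_2 = (-0.5756, -0.2822, 0.7675).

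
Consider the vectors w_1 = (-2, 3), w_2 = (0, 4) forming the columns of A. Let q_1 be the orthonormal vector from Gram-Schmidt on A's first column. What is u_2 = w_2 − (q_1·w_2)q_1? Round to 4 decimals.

w_1 = (-2, 3); ‖w_1‖ = 3.6056, so q_1 = (-0.5547, 0.8321).
q_1·w_2 = (-0.5547)·0 + 0.8321·4 = 3.3282.
u_2 = w_2 − 3.3282·q_1 = (1.8462, 1.2308).

u_2 = (1.8462, 1.2308)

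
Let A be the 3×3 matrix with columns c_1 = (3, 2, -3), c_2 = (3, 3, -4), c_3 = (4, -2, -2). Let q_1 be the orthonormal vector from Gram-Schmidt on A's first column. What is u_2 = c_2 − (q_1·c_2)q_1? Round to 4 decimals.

q_1 = c_1/‖c_1‖ = (3, 2, -3)/4.6904 = (0.6396, 0.4264, -0.6396).
r_{12} = q_1·c_2 = 5.7564.
u_2 = c_2 − 5.7564·q_1 = (-0.6818, 0.5455, -0.3182).

u_2 = (-0.6818, 0.5455, -0.3182)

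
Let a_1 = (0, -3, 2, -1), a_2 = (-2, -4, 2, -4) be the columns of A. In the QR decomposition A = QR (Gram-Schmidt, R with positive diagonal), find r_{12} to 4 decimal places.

r_{12} = 5.3452

e_1 = a_1/‖a_1‖ = (0, -3, 2, -1)/3.7417 = (0.0000, -0.8018, 0.5345, -0.2673).
r_{12} = e_1·a_2 = 5.3452.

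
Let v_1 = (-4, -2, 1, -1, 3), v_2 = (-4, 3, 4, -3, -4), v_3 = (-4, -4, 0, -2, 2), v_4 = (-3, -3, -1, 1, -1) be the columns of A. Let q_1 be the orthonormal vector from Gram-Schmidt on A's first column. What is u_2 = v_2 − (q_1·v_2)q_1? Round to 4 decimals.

u_2 = (-3.3548, 3.3226, 3.8387, -2.8387, -4.4839)

v_1 = (-4, -2, 1, -1, 3); ‖v_1‖ = 5.5678, so q_1 = (-0.7184, -0.3592, 0.1796, -0.1796, 0.5388).
q_1·v_2 = (-0.7184)·(-4) + (-0.3592)·3 + 0.1796·4 + (-0.1796)·(-3) + 0.5388·(-4) = 0.8980.
u_2 = v_2 − 0.8980·q_1 = (-3.3548, 3.3226, 3.8387, -2.8387, -4.4839).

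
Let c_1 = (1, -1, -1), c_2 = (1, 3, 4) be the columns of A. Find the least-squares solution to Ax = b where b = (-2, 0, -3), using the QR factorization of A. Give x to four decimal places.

c_1 = (1, -1, -1); ‖c_1‖ = 1.7321, so q_1 = (0.5774, -0.5774, -0.5774).
q_1·c_2 = 0.5774·1 + (-0.5774)·3 + (-0.5774)·4 = -3.4641.
u_2 = c_2 + 3.4641·q_1 = (3.0000, 1.0000, 2.0000).
‖u_2‖ = 3.7417, so q_2 = (0.8018, 0.2673, 0.5345).
Qᵀb = (0.5774, -3.2071).
Back-substitute: x_2 = -3.2071/3.7417 = -0.8571.
x_1 = (0.5774 + 3.4641·(-0.8571))/1.7321 = -1.3810.

x = (-1.3810, -0.8571)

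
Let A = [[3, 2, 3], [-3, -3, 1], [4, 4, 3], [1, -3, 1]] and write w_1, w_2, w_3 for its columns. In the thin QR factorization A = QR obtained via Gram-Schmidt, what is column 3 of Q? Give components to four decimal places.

w_1 = (3, -3, 4, 1); ‖w_1‖ = 5.9161, so q_1 = (0.5071, -0.5071, 0.6761, 0.1690).
q_1·w_2 = 0.5071·2 + (-0.5071)·(-3) + 0.6761·4 + 0.1690·(-3) = 4.7329.
u_2 = w_2 − 4.7329·q_1 = (-0.4000, -0.6000, 0.8000, -3.8000).
‖u_2‖ = 3.9497, so q_2 = (-0.1013, -0.1519, 0.2025, -0.9621).
q_1·w_3 = 0.5071·3 + (-0.5071)·1 + 0.6761·3 + 0.1690·1 = 3.2116; q_2·w_3 = (-0.1013)·3 + (-0.1519)·1 + 0.2025·3 + (-0.9621)·1 = -0.8102.
u_3 = w_3 − 3.2116·q_1 + 0.8102·q_2 = (1.2894, 2.5055, 0.9927, -0.3223).
‖u_3‖ = 3.0049, so q_3 = (0.4291, 0.8338, 0.3304, -0.1073).

q_3 = (0.4291, 0.8338, 0.3304, -0.1073)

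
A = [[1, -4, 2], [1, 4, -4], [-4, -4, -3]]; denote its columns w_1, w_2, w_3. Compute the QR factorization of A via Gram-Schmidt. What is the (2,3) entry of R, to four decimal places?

r_{23} = -3.5942

q_1 = w_1/‖w_1‖ = (1, 1, -4)/4.2426 = (0.2357, 0.2357, -0.9428).
r_{12} = q_1·w_2 = 3.7712.
u_2 = w_2 − 3.7712·q_1 = (-4.8889, 3.1111, -0.4444).
‖u_2‖ = 5.8119, so q_2 = (-0.8412, 0.5353, -0.0765).
r_{23} = q_2·w_3 = -3.5942.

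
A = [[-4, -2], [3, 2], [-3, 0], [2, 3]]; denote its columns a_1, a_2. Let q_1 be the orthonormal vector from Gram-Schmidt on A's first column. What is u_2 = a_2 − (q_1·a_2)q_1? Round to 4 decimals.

u_2 = (0.1053, 0.4211, 1.5789, 1.9474)

a_1 = (-4, 3, -3, 2); ‖a_1‖ = 6.1644, so q_1 = (-0.6489, 0.4867, -0.4867, 0.3244).
q_1·a_2 = (-0.6489)·(-2) + 0.4867·2 + (-0.4867)·0 + 0.3244·3 = 3.2444.
u_2 = a_2 − 3.2444·q_1 = (0.1053, 0.4211, 1.5789, 1.9474).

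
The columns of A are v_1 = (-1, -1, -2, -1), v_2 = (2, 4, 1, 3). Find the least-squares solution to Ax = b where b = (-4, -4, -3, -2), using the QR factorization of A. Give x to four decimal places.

x = (1.3146, -0.6180)

q_1 = v_1/‖v_1‖ = (-1, -1, -2, -1)/2.6458 = (-0.3780, -0.3780, -0.7559, -0.3780).
r_{12} = q_1·v_2 = -4.1576.
u_2 = v_2 + 4.1576·q_1 = (0.4286, 2.4286, -2.1429, 1.4286).
‖u_2‖ = 3.5657, so q_2 = (0.1202, 0.6811, -0.6010, 0.4006).
Qᵀb = (6.0474, -2.2035).
Back-substitute: x_2 = -2.2035/3.5657 = -0.6180.
x_1 = (6.0474 + 4.1576·(-0.6180))/2.6458 = 1.3146.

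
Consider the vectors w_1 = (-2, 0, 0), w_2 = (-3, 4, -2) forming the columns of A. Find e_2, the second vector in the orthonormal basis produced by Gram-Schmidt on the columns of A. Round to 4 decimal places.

e_2 = (0.0000, 0.8944, -0.4472)

w_1 = (-2, 0, 0); ‖w_1‖ = 2.0000, so e_1 = (-1.0000, 0.0000, 0.0000).
e_1·w_2 = (-1.0000)·(-3) + 0.0000·4 + 0.0000·(-2) = 3.0000.
u_2 = w_2 − 3.0000·e_1 = (0.0000, 4.0000, -2.0000).
‖u_2‖ = 4.4721, so e_2 = (0.0000, 0.8944, -0.4472).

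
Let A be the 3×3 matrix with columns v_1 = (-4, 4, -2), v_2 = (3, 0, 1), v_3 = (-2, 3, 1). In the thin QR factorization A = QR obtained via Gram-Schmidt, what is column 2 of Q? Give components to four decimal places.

v_1 = (-4, 4, -2); ‖v_1‖ = 6.0000, so e_1 = (-0.6667, 0.6667, -0.3333).
e_1·v_2 = (-0.6667)·3 + 0.6667·0 + (-0.3333)·1 = -2.3333.
u_2 = v_2 + 2.3333·e_1 = (1.4444, 1.5556, 0.2222).
‖u_2‖ = 2.1344, so e_2 = (0.6768, 0.7288, 0.1041).

e_2 = (0.6768, 0.7288, 0.1041)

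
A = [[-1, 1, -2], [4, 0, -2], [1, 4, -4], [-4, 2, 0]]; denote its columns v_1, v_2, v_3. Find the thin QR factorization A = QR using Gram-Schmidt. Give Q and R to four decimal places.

v_1 = (-1, 4, 1, -4); ‖v_1‖ = 5.8310, so e_1 = (-0.1715, 0.6860, 0.1715, -0.6860).
e_1·v_2 = (-0.1715)·1 + 0.6860·0 + 0.1715·4 + (-0.6860)·2 = -0.8575.
u_2 = v_2 + 0.8575·e_1 = (0.8529, 0.5882, 4.1471, 1.4118).
‖u_2‖ = 4.5016, so e_2 = (0.1895, 0.1307, 0.9212, 0.3136).
e_1·v_3 = (-0.1715)·(-2) + 0.6860·(-2) + 0.1715·(-4) + (-0.6860)·0 = -1.7150; e_2·v_3 = 0.1895·(-2) + 0.1307·(-2) + 0.9212·(-4) + 0.3136·0 = -4.3252.
u_3 = v_3 + 1.7150·e_1 + 4.3252·e_2 = (-1.4746, -0.2583, 0.2787, 0.1800).
‖u_3‖ = 1.5334, so e_3 = (-0.9617, -0.1685, 0.1817, 0.1174).

Q = [[-0.1715, 0.1895, -0.9617], [0.6860, 0.1307, -0.1685], [0.1715, 0.9212, 0.1817], [-0.6860, 0.3136, 0.1174]], R = [[5.8310, -0.8575, -1.7150], [0.0000, 4.5016, -4.3252], [0.0000, 0.0000, 1.5334]]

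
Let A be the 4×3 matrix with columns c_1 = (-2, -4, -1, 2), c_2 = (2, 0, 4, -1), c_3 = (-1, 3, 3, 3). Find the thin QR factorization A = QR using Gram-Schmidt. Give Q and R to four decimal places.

c_1 = (-2, -4, -1, 2); ‖c_1‖ = 5.0000, so q_1 = (-0.4000, -0.8000, -0.2000, 0.4000).
q_1·c_2 = (-0.4000)·2 + (-0.8000)·0 + (-0.2000)·4 + 0.4000·(-1) = -2.0000.
u_2 = c_2 + 2.0000·q_1 = (1.2000, -1.6000, 3.6000, -0.2000).
‖u_2‖ = 4.1231, so q_2 = (0.2910, -0.3881, 0.8731, -0.0485).
q_1·c_3 = (-0.4000)·(-1) + (-0.8000)·3 + (-0.2000)·3 + 0.4000·3 = -1.4000; q_2·c_3 = 0.2910·(-1) + (-0.3881)·3 + 0.8731·3 + (-0.0485)·3 = 1.0186.
u_3 = c_3 + 1.4000·q_1 − 1.0186·q_2 = (-1.8565, 2.2753, 1.8306, 3.6094).
‖u_3‖ = 5.0002, so q_3 = (-0.3713, 0.4550, 0.3661, 0.7218).

Q = [[-0.4000, 0.2910, -0.3713], [-0.8000, -0.3881, 0.4550], [-0.2000, 0.8731, 0.3661], [0.4000, -0.0485, 0.7218]], R = [[5.0000, -2.0000, -1.4000], [0.0000, 4.1231, 1.0186], [0.0000, 0.0000, 5.0002]]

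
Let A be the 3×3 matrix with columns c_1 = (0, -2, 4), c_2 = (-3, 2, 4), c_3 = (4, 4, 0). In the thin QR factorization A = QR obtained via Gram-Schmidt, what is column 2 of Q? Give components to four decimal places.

c_1 = (0, -2, 4); ‖c_1‖ = 4.4721, so e_1 = (0.0000, -0.4472, 0.8944).
e_1·c_2 = 0.0000·(-3) + (-0.4472)·2 + 0.8944·4 = 2.6833.
u_2 = c_2 − 2.6833·e_1 = (-3.0000, 3.2000, 1.6000).
‖u_2‖ = 4.6690, so e_2 = (-0.6425, 0.6854, 0.3427).

e_2 = (-0.6425, 0.6854, 0.3427)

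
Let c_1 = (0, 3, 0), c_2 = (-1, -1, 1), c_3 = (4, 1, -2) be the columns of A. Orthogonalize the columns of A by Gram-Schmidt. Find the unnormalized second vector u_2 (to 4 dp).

c_1 = (0, 3, 0); ‖c_1‖ = 3.0000, so e_1 = (0.0000, 1.0000, 0.0000).
e_1·c_2 = 0.0000·(-1) + 1.0000·(-1) + 0.0000·1 = -1.0000.
u_2 = c_2 + 1.0000·e_1 = (-1.0000, 0.0000, 1.0000).

u_2 = (-1.0000, 0.0000, 1.0000)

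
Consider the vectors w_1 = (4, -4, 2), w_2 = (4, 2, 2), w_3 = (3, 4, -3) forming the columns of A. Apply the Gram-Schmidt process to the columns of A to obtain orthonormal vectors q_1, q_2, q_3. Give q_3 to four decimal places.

w_1 = (4, -4, 2); ‖w_1‖ = 6.0000, so q_1 = (0.6667, -0.6667, 0.3333).
q_1·w_2 = 0.6667·4 + (-0.6667)·2 + 0.3333·2 = 2.0000.
u_2 = w_2 − 2.0000·q_1 = (2.6667, 3.3333, 1.3333).
‖u_2‖ = 4.4721, so q_2 = (0.5963, 0.7454, 0.2981).
q_1·w_3 = 0.6667·3 + (-0.6667)·4 + 0.3333·(-3) = -1.6667; q_2·w_3 = 0.5963·3 + 0.7454·4 + 0.2981·(-3) = 3.8759.
u_3 = w_3 + 1.6667·q_1 − 3.8759·q_2 = (1.8000, 0.0000, -3.6000).
‖u_3‖ = 4.0249, so q_3 = (0.4472, 0.0000, -0.8944).

q_3 = (0.4472, 0.0000, -0.8944)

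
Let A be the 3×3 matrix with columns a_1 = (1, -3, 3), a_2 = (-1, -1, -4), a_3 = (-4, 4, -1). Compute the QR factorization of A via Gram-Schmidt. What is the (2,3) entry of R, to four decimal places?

a_1 = (1, -3, 3); ‖a_1‖ = 4.3589, so e_1 = (0.2294, -0.6882, 0.6882).
e_1·a_2 = 0.2294·(-1) + (-0.6882)·(-1) + 0.6882·(-4) = -2.2942.
u_2 = a_2 + 2.2942·e_1 = (-0.4737, -2.5789, -2.4211).
‖u_2‖ = 3.5689, so e_2 = (-0.1327, -0.7226, -0.6784).
r_{23} = e_2·a_3 = -1.6812.

r_{23} = -1.6812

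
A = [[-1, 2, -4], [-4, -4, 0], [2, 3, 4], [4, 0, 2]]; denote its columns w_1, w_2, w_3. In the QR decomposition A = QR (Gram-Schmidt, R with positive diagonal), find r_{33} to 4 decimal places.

e_1 = w_1/‖w_1‖ = (-1, -4, 2, 4)/6.0828 = (-0.1644, -0.6576, 0.3288, 0.6576).
r_{12} = e_1·w_2 = 3.2880.
u_2 = w_2 − 3.2880·e_1 = (2.5405, -1.8378, 1.9189, -2.1622).
‖u_2‖ = 4.2649, so e_2 = (0.5957, -0.4309, 0.4499, -0.5070).
r_{13} = e_1·w_3 = 3.2880; r_{23} = e_2·w_3 = -1.5970.
u_3 = w_3 − 3.2880·e_1 + 1.5970·e_2 = (-2.5082, 1.4740, 3.6374, -0.9718).
r_{33} = ‖u_3‖ = 4.7580.

r_{33} = 4.7580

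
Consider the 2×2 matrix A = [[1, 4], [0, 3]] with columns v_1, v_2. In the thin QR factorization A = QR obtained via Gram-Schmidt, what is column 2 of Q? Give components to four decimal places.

e_2 = (0.0000, 1.0000)

v_1 = (1, 0); ‖v_1‖ = 1.0000, so e_1 = (1.0000, 0.0000).
e_1·v_2 = 1.0000·4 + 0.0000·3 = 4.0000.
u_2 = v_2 − 4.0000·e_1 = (0.0000, 3.0000).
‖u_2‖ = 3.0000, so e_2 = (0.0000, 1.0000).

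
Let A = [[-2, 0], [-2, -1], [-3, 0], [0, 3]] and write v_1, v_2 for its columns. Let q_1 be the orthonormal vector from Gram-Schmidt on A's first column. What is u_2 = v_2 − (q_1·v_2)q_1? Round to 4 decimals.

u_2 = (0.2353, -0.7647, 0.3529, 3.0000)

q_1 = v_1/‖v_1‖ = (-2, -2, -3, 0)/4.1231 = (-0.4851, -0.4851, -0.7276, 0.0000).
r_{12} = q_1·v_2 = 0.4851.
u_2 = v_2 − 0.4851·q_1 = (0.2353, -0.7647, 0.3529, 3.0000).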